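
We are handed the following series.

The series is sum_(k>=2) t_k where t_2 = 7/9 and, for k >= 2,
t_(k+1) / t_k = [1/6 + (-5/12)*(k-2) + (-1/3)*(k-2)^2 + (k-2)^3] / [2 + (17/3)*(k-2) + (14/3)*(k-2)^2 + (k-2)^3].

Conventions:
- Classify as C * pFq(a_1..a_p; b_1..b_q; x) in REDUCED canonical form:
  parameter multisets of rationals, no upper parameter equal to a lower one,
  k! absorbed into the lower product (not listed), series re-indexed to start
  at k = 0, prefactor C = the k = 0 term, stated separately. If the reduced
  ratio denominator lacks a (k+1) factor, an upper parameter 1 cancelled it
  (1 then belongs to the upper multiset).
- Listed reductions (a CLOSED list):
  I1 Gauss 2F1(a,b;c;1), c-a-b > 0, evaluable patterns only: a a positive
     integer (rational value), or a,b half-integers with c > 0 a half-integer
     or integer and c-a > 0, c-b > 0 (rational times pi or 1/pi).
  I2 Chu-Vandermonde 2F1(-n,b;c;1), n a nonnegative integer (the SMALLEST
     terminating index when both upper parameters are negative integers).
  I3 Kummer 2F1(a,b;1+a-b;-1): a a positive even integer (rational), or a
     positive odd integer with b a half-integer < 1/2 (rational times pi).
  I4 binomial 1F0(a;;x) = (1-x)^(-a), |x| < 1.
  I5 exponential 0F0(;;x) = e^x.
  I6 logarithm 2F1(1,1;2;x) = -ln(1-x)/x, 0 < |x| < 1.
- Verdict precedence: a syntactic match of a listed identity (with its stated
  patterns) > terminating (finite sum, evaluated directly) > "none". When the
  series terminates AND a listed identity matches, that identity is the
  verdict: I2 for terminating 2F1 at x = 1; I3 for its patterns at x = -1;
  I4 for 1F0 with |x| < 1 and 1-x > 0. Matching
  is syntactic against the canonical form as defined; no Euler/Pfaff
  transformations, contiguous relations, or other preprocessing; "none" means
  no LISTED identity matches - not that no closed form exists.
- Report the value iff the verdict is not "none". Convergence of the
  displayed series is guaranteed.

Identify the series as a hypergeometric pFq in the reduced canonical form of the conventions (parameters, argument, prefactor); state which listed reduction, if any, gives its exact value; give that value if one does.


Structural cue: x = 1 and the expanded ratio factors over Q; C = 7/9, roots give parameters.
Adjacent-term ratio: r(k) = 1 * (k-1/2) (k-1/2) / [(k+3) (k+1)] - rational in k. x = 1; t_0 = 7/9; negate the roots.

The series (x = 1) is 2F1: upper {-1/2, -1/2}, lower {3}, prefactor 7/9. Verdict (x = 1): the half-integer Gauss pattern (I1) applies (x = 1; upper {-1/2, -1/2} half-integers, c = 3 in the evaluable pattern). Sum: (1792/675) / pi.


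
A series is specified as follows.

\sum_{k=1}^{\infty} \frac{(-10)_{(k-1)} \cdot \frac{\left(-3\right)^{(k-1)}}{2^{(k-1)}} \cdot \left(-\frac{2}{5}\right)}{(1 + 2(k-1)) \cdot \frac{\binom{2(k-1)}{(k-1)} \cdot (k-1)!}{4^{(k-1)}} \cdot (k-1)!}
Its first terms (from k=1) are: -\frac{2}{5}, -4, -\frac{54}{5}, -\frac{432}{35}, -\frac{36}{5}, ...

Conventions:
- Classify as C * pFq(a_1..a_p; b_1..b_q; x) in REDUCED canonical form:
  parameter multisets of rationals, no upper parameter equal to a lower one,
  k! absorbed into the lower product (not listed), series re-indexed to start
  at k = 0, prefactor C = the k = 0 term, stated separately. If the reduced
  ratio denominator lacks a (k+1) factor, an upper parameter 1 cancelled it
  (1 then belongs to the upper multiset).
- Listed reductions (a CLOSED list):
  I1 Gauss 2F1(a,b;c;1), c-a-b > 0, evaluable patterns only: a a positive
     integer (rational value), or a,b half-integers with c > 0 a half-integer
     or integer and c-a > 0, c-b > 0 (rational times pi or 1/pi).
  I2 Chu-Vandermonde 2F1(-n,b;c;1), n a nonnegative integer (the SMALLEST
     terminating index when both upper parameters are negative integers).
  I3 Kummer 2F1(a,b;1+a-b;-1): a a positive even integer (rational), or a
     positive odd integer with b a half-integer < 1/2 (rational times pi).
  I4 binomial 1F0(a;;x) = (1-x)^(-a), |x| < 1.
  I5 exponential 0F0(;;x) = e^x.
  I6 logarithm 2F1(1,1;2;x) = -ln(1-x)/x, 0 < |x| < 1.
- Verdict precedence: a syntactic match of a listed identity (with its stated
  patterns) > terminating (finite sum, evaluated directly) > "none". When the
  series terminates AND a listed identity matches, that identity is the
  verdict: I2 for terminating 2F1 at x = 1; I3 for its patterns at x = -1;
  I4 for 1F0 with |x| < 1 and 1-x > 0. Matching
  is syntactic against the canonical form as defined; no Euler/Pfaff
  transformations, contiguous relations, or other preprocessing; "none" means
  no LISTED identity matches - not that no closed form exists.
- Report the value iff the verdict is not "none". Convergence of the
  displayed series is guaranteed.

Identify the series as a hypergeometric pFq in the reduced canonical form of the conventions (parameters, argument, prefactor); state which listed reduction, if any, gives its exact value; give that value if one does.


x = -\frac{3}{2} here; the reduced form reads 1F1, upper {-10}, lower {\frac{3}{2}}, C = -\frac{2}{5}. Verdict: terminating - no listed pattern fits, but -10 in the upper list cuts the series at k = 10; direct evaluation. Sum: -\frac{10639506496}{282907625}.

The tell: from the first term -\frac{2}{5}: the lower (2k+1) factor (prefactor -2/5) shifts a half-integer Pochhammer.
Step ratio: r(k) = -\frac{3}{2} * (k-10) / [(k+\frac{3}{2}) (k+1)] - rational in k. x = -\frac{3}{2}; t_0 = -\frac{2}{5}; negate the roots.


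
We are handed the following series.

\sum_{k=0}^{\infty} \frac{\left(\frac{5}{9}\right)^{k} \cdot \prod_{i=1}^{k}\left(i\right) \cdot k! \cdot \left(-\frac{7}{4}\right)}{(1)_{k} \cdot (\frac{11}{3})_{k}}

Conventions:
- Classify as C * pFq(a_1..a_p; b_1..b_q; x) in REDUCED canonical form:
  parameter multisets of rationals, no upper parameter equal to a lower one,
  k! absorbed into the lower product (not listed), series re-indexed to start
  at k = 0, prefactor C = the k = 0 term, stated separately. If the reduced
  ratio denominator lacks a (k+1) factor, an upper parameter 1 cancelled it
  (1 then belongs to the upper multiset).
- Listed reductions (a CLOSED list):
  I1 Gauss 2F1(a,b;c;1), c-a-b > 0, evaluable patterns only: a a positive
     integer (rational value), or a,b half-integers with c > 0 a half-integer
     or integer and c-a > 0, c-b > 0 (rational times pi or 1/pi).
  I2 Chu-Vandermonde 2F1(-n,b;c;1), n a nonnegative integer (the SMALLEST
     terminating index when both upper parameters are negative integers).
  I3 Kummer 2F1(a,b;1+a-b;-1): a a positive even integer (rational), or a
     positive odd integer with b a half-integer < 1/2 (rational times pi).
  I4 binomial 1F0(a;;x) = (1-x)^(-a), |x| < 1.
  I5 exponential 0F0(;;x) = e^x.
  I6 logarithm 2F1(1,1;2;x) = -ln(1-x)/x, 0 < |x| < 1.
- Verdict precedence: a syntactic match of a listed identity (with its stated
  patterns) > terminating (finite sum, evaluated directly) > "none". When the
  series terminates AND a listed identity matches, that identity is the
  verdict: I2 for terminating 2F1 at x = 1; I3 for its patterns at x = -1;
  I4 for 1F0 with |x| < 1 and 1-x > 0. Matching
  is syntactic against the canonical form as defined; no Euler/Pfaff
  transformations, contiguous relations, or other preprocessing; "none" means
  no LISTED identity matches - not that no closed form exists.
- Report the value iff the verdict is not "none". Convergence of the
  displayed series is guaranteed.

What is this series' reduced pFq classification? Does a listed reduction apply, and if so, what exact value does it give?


Key step: with t_0 = -\frac{7}{4}, the factorial ratio (prefactor -7/4) (k+a-1)!/(a-1)! is a rising factorial (a)_k.
Adjacent-term ratio: r(k) = \frac{5}{9} * (k+1) (k+1) / [(k+\frac{11}{3}) (k+1)] - rational in k, leading ratio \frac{5}{9}; with t_0 = -\frac{7}{4}, classification follows.

This is -\frac{7}{4} * 2F1(1, 1; \frac{11}{3}; \frac{5}{9}) in reduced canonical form. Verdict: none here - no I1-I6 shape fits x = \frac{5}{9} with lower {\frac{11}{3}}.


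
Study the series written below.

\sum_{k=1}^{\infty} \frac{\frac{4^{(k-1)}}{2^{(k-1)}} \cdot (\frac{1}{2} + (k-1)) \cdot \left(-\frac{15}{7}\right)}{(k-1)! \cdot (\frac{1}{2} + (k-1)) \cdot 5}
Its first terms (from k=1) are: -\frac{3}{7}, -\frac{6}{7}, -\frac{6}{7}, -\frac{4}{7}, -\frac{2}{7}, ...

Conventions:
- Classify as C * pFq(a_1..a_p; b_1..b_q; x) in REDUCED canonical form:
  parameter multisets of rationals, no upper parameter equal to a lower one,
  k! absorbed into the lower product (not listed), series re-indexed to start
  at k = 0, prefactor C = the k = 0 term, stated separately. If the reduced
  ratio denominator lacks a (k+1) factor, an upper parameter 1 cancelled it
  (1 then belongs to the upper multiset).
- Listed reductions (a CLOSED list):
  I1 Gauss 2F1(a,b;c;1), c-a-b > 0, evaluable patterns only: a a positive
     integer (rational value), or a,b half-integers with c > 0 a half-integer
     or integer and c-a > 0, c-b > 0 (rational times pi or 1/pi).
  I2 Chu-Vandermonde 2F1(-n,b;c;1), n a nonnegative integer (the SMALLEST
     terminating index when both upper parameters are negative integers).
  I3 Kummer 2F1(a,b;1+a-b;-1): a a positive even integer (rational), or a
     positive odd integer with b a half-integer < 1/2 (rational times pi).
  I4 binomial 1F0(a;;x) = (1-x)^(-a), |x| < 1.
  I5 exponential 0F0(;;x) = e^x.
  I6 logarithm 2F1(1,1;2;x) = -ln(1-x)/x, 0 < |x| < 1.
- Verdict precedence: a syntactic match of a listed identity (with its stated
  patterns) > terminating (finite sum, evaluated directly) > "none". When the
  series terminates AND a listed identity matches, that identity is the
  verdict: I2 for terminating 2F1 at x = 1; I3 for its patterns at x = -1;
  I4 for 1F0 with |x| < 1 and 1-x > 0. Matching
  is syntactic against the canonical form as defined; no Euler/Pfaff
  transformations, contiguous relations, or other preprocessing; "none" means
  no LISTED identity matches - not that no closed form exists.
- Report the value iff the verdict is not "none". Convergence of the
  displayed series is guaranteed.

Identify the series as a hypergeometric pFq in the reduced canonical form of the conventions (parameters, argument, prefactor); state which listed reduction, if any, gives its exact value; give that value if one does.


Reduced: x = 2, 0F0, upper = {-}, lower = {-}, C = -\frac{3}{7}. Verdict at x = 2: the exponential series (I5) matches (the 0F0 exponential series at x = 2). Value: \left(-\frac{3}{7}\right) \cdot e^{2}.

The tell: x = 2 and the two k-th powers (C = -3/7, x = 2) combine into one argument.
Ratio: r(k) = 2 * 1 / [(k+1)] - rational in k, leading ratio 2; with t_0 = -\frac{3}{7}, classification follows.


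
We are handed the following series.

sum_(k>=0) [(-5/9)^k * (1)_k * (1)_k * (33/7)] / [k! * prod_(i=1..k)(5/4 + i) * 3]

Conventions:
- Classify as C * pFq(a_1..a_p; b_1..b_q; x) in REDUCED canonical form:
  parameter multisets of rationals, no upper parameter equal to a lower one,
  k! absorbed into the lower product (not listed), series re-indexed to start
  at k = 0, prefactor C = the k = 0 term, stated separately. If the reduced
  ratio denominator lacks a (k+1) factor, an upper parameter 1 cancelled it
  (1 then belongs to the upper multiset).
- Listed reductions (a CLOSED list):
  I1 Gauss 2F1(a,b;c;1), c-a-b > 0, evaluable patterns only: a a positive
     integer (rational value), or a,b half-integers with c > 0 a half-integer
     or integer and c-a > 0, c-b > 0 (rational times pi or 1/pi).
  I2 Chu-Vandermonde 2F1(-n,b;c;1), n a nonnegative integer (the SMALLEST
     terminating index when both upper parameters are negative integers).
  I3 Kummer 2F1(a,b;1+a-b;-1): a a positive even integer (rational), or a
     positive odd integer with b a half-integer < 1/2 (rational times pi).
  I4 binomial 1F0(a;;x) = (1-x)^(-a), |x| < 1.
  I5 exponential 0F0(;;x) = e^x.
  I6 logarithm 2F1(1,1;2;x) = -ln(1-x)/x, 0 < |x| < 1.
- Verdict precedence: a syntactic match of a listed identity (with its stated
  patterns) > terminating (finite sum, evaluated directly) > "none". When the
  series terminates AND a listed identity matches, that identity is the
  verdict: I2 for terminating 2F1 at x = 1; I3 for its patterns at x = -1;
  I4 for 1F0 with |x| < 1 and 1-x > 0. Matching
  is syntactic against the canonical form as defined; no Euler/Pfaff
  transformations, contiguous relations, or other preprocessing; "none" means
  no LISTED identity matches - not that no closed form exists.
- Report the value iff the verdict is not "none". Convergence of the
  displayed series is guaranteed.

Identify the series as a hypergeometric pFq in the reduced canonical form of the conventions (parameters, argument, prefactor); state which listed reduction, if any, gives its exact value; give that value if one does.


Classification (C = 11/7): 2F1 with upper {1, 1}, lower {9/4}, argument x = -5/9. Verdict: none. No listed pattern accepts 2F1(1, 1; 9/4; -5/9).

First insight: from the first term 11/7: the constant factors (C = 11/7, x = -5/9) combine into one prefactor.
Term ratio: r(k) = (-5/9) * (k+1) (k+1) / [(k+9/4) (k+1)] - rational in k. x = (-5/9); t_0 = 11/7; negate the roots.


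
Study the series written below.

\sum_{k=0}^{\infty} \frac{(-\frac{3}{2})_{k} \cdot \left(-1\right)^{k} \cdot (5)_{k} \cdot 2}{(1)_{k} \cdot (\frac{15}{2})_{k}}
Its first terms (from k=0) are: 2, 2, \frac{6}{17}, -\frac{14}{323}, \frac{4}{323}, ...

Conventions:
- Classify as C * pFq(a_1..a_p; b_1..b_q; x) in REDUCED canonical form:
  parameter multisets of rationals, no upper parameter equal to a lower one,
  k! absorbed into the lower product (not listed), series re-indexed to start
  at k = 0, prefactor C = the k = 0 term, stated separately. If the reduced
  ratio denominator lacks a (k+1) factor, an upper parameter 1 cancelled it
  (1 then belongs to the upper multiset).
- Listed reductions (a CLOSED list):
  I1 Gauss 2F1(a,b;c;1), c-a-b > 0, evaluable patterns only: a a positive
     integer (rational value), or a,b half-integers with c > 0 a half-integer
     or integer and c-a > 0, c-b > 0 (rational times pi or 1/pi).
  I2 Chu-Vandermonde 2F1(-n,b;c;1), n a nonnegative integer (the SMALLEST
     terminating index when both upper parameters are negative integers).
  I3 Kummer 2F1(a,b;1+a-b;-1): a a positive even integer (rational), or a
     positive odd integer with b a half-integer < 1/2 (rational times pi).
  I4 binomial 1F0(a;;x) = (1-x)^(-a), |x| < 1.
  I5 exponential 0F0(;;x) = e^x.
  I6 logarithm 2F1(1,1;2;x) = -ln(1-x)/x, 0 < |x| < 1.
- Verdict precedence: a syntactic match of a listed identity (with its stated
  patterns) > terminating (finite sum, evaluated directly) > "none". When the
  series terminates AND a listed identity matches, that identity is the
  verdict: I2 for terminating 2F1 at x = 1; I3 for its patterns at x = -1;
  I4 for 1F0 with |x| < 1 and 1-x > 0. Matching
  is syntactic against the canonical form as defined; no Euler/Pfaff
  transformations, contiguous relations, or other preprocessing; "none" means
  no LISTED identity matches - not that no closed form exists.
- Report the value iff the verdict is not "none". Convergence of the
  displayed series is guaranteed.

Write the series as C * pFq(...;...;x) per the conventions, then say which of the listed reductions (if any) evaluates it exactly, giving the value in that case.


Canonical form: C = 2 times 2F1 with upper {-\frac{3}{2}, 5}, lower {\frac{15}{2}}, x = -1. Verdict: Kummer's theorem (I3) fires (x = -1; c = \frac{15}{2} equals 1+a-b for upper {-\frac{3}{2}, 5}: listed pattern). Exact value: \frac{45045}{32768} \cdot \pi.

Key step: t_0 being 2, (1)_k (C = 2) is k! itself.
Consecutive-term ratio: r(k) = -1 * (k-\frac{3}{2}) (k+5) / [(k+\frac{15}{2}) (k+1)] - rational in k. x = -1; t_0 = 2; negate the roots.


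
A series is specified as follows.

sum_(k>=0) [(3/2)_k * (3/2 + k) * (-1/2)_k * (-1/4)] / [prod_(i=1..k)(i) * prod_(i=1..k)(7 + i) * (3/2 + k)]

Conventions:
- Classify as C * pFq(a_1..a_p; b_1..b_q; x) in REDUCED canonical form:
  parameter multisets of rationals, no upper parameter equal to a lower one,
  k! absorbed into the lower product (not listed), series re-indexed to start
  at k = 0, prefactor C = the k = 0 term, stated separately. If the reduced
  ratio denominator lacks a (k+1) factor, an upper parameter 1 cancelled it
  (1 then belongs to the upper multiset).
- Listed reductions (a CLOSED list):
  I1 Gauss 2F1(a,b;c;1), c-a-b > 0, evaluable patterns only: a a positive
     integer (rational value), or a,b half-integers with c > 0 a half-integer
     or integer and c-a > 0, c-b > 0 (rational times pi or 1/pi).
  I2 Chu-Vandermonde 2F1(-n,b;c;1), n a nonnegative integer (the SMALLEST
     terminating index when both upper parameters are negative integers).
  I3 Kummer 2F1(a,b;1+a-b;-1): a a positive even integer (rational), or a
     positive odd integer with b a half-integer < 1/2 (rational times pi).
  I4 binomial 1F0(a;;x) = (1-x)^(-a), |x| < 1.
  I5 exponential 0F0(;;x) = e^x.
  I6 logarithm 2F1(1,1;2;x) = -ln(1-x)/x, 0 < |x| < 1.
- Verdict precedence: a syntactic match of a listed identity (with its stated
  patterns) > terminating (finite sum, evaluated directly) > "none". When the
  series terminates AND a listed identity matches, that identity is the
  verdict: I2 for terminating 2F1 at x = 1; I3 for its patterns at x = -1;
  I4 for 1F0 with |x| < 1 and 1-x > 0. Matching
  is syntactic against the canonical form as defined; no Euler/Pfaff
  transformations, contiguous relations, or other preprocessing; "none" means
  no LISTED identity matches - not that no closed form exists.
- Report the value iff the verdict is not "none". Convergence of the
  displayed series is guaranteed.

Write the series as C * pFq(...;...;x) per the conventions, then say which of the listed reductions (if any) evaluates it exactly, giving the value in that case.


x = 1 here; the reduced form reads 2F1, upper {-1/2, 3/2}, lower {8}, C = -1/4. Verdict: Gauss's theorem I1 (half-integer case) matches (x = 1; upper {-1/2, 3/2} half-integers, c = 8 in the evaluable pattern). Exact value: (-1048576/1486485) / pi.

Key step: from the first term -1/4: the lower running product (C = -1/4, x = 1) is a rising factorial.
Adjacent-term ratio: r(k) = 1 * (k-1/2) (k+3/2) / [(k+8) (k+1)] - rational; roots negated = parameters, x = 1, C = -1/4.


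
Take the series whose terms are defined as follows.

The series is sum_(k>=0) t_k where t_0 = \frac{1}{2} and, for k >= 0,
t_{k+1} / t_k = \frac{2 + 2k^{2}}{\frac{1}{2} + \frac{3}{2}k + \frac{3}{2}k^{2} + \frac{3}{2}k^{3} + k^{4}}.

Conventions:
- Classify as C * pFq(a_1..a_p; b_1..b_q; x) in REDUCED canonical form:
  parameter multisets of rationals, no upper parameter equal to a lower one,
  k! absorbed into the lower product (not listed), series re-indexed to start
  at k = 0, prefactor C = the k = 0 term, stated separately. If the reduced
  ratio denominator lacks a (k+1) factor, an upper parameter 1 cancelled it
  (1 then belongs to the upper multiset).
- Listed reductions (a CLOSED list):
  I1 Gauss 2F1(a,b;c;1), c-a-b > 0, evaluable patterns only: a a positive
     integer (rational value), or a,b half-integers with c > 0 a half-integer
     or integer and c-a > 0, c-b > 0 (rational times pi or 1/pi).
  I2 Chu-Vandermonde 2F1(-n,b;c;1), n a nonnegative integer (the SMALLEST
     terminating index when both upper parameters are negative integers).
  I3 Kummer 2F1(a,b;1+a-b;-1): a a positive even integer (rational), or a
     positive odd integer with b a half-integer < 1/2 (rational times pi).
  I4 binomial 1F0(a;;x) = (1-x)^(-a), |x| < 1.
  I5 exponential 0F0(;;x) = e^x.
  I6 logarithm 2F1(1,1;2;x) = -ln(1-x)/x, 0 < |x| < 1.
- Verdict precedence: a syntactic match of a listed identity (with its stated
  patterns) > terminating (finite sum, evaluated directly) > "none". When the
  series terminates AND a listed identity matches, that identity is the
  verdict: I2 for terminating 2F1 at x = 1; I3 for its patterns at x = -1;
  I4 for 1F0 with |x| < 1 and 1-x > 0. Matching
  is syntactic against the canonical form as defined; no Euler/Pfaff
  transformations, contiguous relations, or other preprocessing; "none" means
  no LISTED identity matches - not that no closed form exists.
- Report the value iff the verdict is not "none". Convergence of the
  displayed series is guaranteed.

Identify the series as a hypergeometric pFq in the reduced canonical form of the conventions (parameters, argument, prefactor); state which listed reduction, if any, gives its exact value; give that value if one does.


This is \frac{1}{2} * 0F1(-; \frac{1}{2}; 2) in reduced canonical form. Verdict: none. Every listed pattern misses the 0F1 form at 2, upper {-}.

First insight: t_0 = \frac{1}{2} here, and the expanded ratio factors over Q; C = 1/2, roots give parameters.
Step ratio: r(k) = 2 * 1 / [(k+\frac{1}{2}) (k+1)] ; factor over Q: parameters, x = 2, and C = \frac{1}{2}.


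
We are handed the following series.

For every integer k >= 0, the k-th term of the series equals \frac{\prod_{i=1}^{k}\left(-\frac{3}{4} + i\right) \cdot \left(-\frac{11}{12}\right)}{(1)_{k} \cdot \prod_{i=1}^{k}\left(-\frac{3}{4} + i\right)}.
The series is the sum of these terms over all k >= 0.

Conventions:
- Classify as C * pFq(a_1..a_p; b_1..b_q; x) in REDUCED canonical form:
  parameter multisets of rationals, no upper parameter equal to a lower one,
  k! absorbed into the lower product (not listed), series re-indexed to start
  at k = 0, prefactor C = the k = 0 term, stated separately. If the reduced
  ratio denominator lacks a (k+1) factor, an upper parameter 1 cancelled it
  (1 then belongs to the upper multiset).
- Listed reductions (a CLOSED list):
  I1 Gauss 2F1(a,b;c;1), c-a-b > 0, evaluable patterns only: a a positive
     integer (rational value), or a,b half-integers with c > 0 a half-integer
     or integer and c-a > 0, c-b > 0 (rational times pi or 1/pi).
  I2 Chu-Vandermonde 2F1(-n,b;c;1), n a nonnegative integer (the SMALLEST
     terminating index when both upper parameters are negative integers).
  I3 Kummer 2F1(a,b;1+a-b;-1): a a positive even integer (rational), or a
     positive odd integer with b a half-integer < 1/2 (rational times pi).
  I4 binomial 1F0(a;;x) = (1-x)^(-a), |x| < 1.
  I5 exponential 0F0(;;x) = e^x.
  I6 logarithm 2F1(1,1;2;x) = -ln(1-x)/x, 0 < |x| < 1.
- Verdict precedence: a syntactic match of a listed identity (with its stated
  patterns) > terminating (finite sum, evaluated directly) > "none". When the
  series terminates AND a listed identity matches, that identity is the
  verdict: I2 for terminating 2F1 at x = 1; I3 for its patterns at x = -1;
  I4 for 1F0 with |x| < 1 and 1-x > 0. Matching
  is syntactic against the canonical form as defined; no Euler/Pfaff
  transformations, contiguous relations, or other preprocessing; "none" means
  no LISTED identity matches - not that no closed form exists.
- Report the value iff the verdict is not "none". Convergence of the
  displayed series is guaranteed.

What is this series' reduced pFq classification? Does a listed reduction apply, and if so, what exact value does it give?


Canonical form: C = -\frac{11}{12} times 0F0 with upper {-}, lower {-}, x = 1. Verdict: exponential (I5) fires (the 0F0 exponential series at x = 1). Its exact value is \left(-\frac{11}{12}\right) \cdot e^{1}.

The tell: x = 1 and the parameter 1/4 appears in both the upper and lower lists and cancels.
Step ratio: r(k) = 1 * 1 / [(k+1)] - rational in k. x = 1; t_0 = -\frac{11}{12}; negate the roots.


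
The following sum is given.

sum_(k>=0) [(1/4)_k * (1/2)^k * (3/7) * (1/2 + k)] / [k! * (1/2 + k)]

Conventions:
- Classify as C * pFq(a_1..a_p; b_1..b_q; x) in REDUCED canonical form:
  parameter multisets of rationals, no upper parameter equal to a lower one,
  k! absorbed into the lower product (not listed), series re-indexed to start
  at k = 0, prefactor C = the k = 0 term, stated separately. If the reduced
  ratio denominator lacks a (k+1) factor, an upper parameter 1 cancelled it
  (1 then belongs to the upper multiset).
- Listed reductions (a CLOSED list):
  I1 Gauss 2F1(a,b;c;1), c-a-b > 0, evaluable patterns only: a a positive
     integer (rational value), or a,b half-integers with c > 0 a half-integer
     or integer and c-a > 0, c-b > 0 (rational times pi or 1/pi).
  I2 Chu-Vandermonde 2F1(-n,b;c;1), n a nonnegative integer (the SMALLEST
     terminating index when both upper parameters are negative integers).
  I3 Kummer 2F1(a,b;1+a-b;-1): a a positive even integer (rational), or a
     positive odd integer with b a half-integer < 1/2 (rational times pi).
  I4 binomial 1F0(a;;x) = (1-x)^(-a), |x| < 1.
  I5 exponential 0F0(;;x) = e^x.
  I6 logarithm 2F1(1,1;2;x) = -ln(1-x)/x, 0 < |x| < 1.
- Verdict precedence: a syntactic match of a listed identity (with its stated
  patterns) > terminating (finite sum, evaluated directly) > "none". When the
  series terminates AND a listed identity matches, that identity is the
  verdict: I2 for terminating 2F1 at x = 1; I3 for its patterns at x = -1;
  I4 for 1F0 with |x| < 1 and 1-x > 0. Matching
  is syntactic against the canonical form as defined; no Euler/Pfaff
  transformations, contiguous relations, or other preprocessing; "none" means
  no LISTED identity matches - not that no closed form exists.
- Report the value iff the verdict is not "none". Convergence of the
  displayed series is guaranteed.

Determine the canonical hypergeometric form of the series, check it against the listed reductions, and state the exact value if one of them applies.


Prefactor 3/7, argument 1/2: 1F0 with upper {1/4} over lower {-}. Verdict at x = 1/2: the I4 binomial reduction matches (the 1F0 binomial series: exponent -1/4, x = 1/2). Hence: (3/7) * (1/2)^(-1/4).

Key observation: from the first term 3/7: k + 1/2 divides numerator and denominator alike; prefactor 3/7 after cancelling.
Step ratio: r(k) = (1/2) * (k+1/4) / [(k+1)] - rational in k. x = (1/2); t_0 = 3/7; negate the roots.


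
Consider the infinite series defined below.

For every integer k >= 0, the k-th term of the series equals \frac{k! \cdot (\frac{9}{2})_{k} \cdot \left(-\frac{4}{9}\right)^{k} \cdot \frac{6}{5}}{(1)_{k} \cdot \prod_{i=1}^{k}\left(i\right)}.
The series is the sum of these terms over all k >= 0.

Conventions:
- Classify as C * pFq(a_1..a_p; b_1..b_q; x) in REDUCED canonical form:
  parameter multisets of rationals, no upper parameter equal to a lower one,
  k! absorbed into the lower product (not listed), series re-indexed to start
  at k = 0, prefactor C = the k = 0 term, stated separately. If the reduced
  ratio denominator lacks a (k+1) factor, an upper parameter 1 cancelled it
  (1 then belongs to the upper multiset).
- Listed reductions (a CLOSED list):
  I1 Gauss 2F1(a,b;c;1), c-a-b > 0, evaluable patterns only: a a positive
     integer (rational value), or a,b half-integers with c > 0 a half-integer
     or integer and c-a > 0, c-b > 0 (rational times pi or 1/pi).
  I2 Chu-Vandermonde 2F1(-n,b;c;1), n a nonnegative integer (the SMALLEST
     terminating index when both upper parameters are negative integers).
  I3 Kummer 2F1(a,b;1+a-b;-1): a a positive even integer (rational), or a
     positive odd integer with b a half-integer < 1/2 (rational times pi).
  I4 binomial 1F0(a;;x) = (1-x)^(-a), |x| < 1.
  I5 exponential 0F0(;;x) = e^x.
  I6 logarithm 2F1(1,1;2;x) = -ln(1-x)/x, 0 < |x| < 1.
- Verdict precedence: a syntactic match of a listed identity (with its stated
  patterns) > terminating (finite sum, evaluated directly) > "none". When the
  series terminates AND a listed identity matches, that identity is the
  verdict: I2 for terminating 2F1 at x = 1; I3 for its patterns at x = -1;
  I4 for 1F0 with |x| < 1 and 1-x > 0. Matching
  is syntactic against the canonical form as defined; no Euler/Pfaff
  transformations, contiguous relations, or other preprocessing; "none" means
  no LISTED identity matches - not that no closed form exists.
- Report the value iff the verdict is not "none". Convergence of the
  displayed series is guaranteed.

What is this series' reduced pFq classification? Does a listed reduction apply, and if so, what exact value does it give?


Classification (C = \frac{6}{5}): 1F0 with upper {\frac{9}{2}}, lower {-}, argument x = -\frac{4}{9}. Verdict (x = -\frac{4}{9}): the I4 binomial reduction applies (the 1F0 binomial series: exponent -9/2, x = -\frac{4}{9}). Exact value: \frac{6}{5} \cdot \left(\frac{13}{9}\right)^{-\frac{9}{2}}.

Structural cue: t_0 = \frac{6}{5} here, and the lower running product (C = 6/5) is a rising factorial.
Ratio: r(k) = -\frac{4}{9} * (k+\frac{9}{2}) / [(k+1)] - poly over poly, x = -\frac{4}{9} from leading terms; C = \frac{6}{5} at k = 0.


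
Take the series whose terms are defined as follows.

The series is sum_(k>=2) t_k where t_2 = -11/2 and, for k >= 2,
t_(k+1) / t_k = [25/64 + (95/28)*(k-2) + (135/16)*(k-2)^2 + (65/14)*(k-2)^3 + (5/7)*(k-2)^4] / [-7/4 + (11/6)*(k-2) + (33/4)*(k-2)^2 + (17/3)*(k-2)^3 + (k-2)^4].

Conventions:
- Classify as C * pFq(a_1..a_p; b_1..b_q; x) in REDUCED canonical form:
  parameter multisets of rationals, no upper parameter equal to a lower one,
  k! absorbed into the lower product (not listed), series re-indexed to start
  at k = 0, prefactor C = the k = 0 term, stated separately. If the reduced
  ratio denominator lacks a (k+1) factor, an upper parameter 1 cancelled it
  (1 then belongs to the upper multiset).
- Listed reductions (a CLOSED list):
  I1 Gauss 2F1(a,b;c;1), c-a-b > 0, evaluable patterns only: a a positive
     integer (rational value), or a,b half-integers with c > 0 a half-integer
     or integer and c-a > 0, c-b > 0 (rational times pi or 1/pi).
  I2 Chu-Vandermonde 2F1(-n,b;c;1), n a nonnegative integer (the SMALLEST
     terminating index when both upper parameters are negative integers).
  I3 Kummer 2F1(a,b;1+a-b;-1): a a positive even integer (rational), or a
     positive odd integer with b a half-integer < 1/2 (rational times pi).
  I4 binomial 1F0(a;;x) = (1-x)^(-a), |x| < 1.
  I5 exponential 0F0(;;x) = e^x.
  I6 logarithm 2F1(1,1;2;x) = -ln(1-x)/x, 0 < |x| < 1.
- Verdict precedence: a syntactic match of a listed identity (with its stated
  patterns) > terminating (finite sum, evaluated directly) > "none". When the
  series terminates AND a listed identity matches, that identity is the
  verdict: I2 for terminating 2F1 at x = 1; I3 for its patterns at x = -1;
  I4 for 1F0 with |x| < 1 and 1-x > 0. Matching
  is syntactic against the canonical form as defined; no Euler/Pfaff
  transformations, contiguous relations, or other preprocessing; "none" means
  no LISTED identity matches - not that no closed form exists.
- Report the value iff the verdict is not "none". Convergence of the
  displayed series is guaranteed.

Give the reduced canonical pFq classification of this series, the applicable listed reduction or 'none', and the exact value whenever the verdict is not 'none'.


The series (x = 5/7) is 3F2: upper {1/4, 1/4, 5/2}, lower {-1/3, 3/2}, prefactor -11/2. Verdict: none here - no I1-I6 shape fits x = 5/7 with lower {-1/3, 3/2}.

First insight: x = (5/7) and the parameter 7/2 appears in both the upper and lower lists and cancels.
Consecutive-term ratio: r(k) = (5/7) * (k+1/4) (k+1/4) (k+5/2) / [(k-1/3) (k+3/2) (k+1)] - rational in k. x = (5/7); t_0 = -11/2; negate the roots.


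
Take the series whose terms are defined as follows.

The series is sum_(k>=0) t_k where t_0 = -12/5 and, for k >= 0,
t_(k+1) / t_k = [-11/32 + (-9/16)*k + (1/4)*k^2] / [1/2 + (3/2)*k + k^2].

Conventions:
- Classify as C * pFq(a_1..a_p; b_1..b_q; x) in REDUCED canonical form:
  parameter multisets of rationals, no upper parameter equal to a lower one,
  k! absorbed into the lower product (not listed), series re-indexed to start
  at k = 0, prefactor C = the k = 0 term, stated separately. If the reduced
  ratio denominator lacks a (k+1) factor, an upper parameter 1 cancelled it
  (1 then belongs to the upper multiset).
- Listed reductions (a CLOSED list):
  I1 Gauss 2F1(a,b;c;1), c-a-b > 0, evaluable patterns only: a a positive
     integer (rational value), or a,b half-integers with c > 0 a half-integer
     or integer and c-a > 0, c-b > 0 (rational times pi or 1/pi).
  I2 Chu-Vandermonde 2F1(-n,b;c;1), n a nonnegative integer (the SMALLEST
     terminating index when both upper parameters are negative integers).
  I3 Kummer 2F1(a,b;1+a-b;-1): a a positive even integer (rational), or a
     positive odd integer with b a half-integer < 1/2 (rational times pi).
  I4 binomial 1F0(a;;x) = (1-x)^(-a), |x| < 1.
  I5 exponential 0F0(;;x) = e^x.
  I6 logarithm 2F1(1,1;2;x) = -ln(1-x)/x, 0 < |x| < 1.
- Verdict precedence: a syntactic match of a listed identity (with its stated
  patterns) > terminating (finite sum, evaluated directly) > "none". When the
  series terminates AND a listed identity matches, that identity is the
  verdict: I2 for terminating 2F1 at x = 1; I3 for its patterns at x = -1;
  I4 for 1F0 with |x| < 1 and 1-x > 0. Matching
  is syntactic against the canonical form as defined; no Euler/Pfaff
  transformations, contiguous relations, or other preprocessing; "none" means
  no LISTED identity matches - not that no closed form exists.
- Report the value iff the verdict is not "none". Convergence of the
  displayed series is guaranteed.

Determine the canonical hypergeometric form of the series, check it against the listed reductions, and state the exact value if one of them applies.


With C = -12/5: the canonical form is 1F0(-11/4; -; 1/4). Verdict at x = 1/4: the binomial series (I4) matches (the 1F0 binomial series: exponent 11/4, x = 1/4). Value: (-12/5) * (3/4)^(11/4).

Key step: from the first term -12/5: cancel k + 1/2 from the displayed ratio first; then C = -12/5, x = 1/4.
Ratio: r(k) = (1/4) * (k-11/4) / [(k+1)] ; factor over Q: parameters, x = (1/4), and C = -12/5.


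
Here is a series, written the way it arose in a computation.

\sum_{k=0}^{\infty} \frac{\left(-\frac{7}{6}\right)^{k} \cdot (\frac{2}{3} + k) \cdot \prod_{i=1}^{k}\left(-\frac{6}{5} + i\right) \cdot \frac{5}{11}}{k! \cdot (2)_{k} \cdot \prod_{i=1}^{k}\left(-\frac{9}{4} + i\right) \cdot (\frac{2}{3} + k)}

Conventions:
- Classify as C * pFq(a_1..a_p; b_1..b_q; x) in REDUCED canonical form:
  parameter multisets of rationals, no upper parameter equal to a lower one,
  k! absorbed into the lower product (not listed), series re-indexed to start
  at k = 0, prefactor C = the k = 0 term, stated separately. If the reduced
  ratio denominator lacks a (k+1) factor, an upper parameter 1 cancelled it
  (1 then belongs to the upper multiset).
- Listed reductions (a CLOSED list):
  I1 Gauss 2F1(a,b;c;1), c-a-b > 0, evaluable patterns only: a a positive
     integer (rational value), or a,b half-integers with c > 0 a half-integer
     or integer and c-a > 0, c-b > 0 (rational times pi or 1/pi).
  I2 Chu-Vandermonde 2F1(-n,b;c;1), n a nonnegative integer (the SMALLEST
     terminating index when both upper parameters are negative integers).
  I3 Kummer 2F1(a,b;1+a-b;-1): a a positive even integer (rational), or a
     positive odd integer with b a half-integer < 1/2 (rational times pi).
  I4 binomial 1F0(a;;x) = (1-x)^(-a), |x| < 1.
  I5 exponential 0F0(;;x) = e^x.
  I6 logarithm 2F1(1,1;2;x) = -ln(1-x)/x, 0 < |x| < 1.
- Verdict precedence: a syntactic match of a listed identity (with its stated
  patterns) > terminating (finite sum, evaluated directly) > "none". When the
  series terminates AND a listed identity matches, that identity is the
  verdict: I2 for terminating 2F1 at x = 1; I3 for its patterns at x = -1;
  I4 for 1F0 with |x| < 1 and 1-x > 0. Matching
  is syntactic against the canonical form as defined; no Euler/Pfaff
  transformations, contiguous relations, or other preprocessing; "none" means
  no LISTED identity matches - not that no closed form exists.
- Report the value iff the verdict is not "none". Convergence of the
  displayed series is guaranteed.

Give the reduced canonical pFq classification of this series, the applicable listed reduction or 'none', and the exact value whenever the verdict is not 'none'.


At argument -\frac{7}{6}: a 1F2 with upper {-\frac{1}{5}}, lower {-\frac{5}{4}, 2}, scaled by C = \frac{5}{11}. Verdict: none here - no I1-I6 shape fits x = -\frac{7}{6} with lower {-\frac{5}{4}, 2}.

The tell: with t_0 = \frac{5}{11}, the factor k + 2/3 cancels (top and bottom), leaving C = 5/11.
Adjacent-term ratio: r(k) = -\frac{7}{6} * (k-\frac{1}{5}) / [(k-\frac{5}{4}) (k+2) (k+1)] ; factor over Q: parameters, x = -\frac{7}{6}, and C = \frac{5}{11}.


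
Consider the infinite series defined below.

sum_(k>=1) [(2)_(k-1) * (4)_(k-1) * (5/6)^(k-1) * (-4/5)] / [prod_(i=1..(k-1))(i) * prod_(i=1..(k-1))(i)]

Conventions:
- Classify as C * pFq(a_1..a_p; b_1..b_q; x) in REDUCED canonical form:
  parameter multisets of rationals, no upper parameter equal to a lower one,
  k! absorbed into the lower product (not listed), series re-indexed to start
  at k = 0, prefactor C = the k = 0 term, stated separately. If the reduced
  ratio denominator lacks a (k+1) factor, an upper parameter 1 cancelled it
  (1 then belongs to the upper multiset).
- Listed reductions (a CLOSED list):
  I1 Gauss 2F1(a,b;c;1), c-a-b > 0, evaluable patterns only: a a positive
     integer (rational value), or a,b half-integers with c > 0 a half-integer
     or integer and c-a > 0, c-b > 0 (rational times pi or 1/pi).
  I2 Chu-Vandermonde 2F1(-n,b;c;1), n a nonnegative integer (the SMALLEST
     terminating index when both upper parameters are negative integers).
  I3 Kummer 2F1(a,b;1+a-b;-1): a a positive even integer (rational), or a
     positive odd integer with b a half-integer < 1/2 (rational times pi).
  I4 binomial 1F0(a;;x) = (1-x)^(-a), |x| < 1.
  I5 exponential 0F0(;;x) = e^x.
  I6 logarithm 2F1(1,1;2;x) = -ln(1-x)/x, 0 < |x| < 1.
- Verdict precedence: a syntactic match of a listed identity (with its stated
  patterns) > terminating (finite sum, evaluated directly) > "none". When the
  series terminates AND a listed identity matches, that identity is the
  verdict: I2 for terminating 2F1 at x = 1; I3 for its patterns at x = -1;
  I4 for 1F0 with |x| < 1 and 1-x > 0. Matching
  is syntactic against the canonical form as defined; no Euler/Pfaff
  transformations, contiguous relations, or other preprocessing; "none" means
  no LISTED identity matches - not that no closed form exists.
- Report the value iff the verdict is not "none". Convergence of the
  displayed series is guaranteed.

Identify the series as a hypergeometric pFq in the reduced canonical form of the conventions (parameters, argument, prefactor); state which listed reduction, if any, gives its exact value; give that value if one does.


x = 5/6 here; the reduced form reads 2F1, upper {2, 4}, lower {1}, C = -4/5. Verdict: no listed reduction: x = 5/6 and upper {2, 4} fail every I1-I6 pattern.

Key observation: t_0 being -4/5, the product of the first k integers (prefactor -4/5) is k!.
Term ratio: r(k) = (5/6) * (k+2) (k+4) / [(k+1) (k+1)] - rational in k, leading ratio (5/6); with t_0 = -4/5, classification follows.


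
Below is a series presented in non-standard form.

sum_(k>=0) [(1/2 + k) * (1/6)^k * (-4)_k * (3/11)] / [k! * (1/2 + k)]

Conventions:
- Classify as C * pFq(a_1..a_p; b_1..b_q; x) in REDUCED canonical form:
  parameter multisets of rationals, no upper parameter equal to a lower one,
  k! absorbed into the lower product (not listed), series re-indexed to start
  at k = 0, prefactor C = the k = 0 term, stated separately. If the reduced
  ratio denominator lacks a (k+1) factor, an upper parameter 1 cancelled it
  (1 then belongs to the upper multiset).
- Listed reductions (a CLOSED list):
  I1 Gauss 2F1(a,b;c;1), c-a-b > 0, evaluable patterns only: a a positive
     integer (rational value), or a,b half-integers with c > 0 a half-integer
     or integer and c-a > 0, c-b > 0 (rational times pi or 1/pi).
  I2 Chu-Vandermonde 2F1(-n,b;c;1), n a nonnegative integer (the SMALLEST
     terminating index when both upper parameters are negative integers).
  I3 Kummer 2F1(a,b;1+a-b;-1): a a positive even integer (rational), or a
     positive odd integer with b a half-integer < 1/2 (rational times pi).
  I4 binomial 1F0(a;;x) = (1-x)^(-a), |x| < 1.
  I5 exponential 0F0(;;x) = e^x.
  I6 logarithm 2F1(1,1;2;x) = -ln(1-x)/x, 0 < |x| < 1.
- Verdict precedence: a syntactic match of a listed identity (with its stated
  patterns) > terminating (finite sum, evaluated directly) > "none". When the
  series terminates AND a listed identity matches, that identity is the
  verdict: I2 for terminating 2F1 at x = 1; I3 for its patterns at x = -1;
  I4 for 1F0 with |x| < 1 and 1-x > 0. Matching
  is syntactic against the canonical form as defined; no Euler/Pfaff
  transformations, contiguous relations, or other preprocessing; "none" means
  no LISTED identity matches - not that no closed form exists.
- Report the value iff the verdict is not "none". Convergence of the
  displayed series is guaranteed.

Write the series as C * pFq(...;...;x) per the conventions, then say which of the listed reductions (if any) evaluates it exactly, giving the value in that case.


Reduced: x = 1/6, 1F0, upper = {-4}, lower = {-}, C = 3/11. Verdict: this is the binomial series (I4) (the 1F0 binomial series: exponent 4, x = 1/6). Hence: 625/4752.

Structural cue: t_0 = 3/11 here, and striking the common factor k + 1/2 reduces the term (C = 3/11, x = 1/6).
Term ratio: r(k) = (1/6) * (k-4) / [(k+1)] - poly over poly, x = (1/6) from leading terms; C = 3/11 at k = 0.
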